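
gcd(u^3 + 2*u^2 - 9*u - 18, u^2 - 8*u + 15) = u - 3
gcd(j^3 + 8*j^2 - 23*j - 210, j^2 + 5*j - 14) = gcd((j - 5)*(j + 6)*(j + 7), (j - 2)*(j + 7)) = j + 7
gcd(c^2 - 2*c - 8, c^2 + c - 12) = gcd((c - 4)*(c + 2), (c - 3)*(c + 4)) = 1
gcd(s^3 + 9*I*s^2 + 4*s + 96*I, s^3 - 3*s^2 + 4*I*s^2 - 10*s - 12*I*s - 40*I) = s + 4*I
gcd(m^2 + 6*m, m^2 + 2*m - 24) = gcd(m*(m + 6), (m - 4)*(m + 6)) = m + 6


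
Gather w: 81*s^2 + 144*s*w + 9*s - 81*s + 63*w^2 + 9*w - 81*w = 81*s^2 - 72*s + 63*w^2 + w*(144*s - 72)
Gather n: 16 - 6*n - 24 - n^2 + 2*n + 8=-n^2 - 4*n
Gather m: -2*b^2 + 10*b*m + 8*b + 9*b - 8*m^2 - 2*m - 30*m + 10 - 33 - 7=-2*b^2 + 17*b - 8*m^2 + m*(10*b - 32) - 30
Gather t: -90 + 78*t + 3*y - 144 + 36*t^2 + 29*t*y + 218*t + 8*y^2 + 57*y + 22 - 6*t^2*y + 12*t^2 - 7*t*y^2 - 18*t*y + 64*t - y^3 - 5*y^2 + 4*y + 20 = t^2*(48 - 6*y) + t*(-7*y^2 + 11*y + 360) - y^3 + 3*y^2 + 64*y - 192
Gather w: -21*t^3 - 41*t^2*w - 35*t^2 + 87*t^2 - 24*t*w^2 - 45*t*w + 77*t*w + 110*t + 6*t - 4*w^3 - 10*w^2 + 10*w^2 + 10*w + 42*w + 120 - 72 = -21*t^3 + 52*t^2 - 24*t*w^2 + 116*t - 4*w^3 + w*(-41*t^2 + 32*t + 52) + 48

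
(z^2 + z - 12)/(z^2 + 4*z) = (z - 3)/z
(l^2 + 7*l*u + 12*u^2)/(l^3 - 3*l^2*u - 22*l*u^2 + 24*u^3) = (l + 3*u)/(l^2 - 7*l*u + 6*u^2)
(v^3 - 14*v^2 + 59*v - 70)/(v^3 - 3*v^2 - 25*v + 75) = (v^2 - 9*v + 14)/(v^2 + 2*v - 15)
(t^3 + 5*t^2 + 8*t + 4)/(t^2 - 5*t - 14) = (t^2 + 3*t + 2)/(t - 7)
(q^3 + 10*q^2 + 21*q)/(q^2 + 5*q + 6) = q*(q + 7)/(q + 2)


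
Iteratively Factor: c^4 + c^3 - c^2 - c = (c)*(c^3 + c^2 - c - 1) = c*(c - 1)*(c^2 + 2*c + 1) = c*(c - 1)*(c + 1)*(c + 1)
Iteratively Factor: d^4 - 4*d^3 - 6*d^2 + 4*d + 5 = (d + 1)*(d^3 - 5*d^2 - d + 5) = (d + 1)^2*(d^2 - 6*d + 5) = (d - 5)*(d + 1)^2*(d - 1)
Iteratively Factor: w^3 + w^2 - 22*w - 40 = (w - 5)*(w^2 + 6*w + 8) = (w - 5)*(w + 4)*(w + 2)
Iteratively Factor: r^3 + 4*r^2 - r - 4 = (r + 1)*(r^2 + 3*r - 4) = (r + 1)*(r + 4)*(r - 1)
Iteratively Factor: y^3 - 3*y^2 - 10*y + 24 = (y - 4)*(y^2 + y - 6) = (y - 4)*(y - 2)*(y + 3)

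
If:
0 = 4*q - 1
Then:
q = 1/4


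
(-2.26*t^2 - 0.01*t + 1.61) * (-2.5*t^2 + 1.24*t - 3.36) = 5.65*t^4 - 2.7774*t^3 + 3.5562*t^2 + 2.03*t - 5.4096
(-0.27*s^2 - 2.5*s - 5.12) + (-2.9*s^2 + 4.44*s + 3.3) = -3.17*s^2 + 1.94*s - 1.82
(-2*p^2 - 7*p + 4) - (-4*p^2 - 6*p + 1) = 2*p^2 - p + 3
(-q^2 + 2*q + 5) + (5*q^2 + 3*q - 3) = 4*q^2 + 5*q + 2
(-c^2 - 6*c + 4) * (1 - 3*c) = 3*c^3 + 17*c^2 - 18*c + 4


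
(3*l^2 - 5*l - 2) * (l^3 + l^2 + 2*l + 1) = 3*l^5 - 2*l^4 - l^3 - 9*l^2 - 9*l - 2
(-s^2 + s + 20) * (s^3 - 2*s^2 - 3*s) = -s^5 + 3*s^4 + 21*s^3 - 43*s^2 - 60*s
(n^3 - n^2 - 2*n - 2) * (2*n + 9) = 2*n^4 + 7*n^3 - 13*n^2 - 22*n - 18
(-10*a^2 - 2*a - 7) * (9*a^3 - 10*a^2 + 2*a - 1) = -90*a^5 + 82*a^4 - 63*a^3 + 76*a^2 - 12*a + 7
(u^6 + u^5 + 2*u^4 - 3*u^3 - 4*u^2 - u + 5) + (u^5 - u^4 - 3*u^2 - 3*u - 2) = u^6 + 2*u^5 + u^4 - 3*u^3 - 7*u^2 - 4*u + 3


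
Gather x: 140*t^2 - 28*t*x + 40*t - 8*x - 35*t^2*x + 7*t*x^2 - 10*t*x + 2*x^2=140*t^2 + 40*t + x^2*(7*t + 2) + x*(-35*t^2 - 38*t - 8)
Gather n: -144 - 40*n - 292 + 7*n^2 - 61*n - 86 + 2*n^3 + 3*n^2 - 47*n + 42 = 2*n^3 + 10*n^2 - 148*n - 480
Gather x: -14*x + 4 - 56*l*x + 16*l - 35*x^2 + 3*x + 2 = 16*l - 35*x^2 + x*(-56*l - 11) + 6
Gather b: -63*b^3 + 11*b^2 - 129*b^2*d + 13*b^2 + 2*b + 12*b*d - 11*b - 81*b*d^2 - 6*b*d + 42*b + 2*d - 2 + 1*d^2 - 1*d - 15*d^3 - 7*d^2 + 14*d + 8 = -63*b^3 + b^2*(24 - 129*d) + b*(-81*d^2 + 6*d + 33) - 15*d^3 - 6*d^2 + 15*d + 6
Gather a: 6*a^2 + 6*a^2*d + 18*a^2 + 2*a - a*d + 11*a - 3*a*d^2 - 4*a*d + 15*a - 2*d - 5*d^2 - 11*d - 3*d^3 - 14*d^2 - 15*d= a^2*(6*d + 24) + a*(-3*d^2 - 5*d + 28) - 3*d^3 - 19*d^2 - 28*d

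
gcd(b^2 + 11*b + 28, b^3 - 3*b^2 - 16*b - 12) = 1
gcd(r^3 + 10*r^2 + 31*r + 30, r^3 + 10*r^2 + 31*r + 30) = r^3 + 10*r^2 + 31*r + 30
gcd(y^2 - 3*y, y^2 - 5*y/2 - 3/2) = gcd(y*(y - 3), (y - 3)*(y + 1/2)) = y - 3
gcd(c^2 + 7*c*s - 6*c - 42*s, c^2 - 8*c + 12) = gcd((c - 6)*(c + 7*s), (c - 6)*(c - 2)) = c - 6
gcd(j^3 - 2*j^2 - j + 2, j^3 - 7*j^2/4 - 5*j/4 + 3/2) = j^2 - j - 2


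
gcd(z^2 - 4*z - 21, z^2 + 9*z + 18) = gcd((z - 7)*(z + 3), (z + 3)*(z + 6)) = z + 3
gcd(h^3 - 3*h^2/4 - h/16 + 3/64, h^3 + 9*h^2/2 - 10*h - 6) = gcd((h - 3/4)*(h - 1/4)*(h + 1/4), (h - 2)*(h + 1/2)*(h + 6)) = 1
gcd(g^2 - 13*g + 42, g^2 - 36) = g - 6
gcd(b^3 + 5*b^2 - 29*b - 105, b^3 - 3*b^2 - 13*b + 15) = b^2 - 2*b - 15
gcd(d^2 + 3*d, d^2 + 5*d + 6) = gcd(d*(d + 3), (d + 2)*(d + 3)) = d + 3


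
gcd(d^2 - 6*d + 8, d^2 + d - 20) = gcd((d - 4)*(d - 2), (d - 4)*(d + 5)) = d - 4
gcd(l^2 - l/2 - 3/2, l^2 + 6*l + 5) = l + 1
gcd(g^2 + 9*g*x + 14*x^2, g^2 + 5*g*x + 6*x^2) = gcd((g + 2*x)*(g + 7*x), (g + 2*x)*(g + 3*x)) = g + 2*x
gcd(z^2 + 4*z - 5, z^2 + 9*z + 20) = z + 5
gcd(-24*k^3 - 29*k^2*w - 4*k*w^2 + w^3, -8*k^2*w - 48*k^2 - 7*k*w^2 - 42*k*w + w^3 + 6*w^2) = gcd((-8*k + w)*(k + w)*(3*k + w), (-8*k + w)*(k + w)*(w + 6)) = -8*k^2 - 7*k*w + w^2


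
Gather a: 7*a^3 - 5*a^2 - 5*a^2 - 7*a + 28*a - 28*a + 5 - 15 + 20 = 7*a^3 - 10*a^2 - 7*a + 10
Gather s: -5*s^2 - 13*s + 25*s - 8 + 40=-5*s^2 + 12*s + 32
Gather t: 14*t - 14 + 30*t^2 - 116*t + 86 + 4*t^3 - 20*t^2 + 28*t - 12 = 4*t^3 + 10*t^2 - 74*t + 60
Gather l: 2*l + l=3*l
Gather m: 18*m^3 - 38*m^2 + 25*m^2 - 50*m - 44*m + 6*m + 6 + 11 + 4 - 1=18*m^3 - 13*m^2 - 88*m + 20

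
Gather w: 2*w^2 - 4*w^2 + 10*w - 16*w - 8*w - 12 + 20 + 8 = -2*w^2 - 14*w + 16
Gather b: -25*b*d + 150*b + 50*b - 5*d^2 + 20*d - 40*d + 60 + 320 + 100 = b*(200 - 25*d) - 5*d^2 - 20*d + 480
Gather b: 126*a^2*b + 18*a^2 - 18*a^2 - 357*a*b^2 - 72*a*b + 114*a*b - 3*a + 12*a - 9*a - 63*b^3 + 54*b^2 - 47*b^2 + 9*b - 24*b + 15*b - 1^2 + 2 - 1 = -63*b^3 + b^2*(7 - 357*a) + b*(126*a^2 + 42*a)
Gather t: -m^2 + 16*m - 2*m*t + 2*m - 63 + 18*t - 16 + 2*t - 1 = -m^2 + 18*m + t*(20 - 2*m) - 80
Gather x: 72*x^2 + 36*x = 72*x^2 + 36*x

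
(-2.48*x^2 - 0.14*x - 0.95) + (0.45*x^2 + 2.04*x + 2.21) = -2.03*x^2 + 1.9*x + 1.26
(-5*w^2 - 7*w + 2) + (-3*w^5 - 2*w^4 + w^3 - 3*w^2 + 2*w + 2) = -3*w^5 - 2*w^4 + w^3 - 8*w^2 - 5*w + 4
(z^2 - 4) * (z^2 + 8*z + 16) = z^4 + 8*z^3 + 12*z^2 - 32*z - 64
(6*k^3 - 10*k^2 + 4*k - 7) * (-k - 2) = -6*k^4 - 2*k^3 + 16*k^2 - k + 14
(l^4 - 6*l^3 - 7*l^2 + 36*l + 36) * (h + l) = h*l^4 - 6*h*l^3 - 7*h*l^2 + 36*h*l + 36*h + l^5 - 6*l^4 - 7*l^3 + 36*l^2 + 36*l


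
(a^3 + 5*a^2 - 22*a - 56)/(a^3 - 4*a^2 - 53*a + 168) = (a^2 - 2*a - 8)/(a^2 - 11*a + 24)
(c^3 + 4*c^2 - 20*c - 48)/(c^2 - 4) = (c^2 + 2*c - 24)/(c - 2)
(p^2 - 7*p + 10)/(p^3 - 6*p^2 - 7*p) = (-p^2 + 7*p - 10)/(p*(-p^2 + 6*p + 7))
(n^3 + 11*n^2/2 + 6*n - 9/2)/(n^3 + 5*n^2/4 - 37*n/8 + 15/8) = 4*(n + 3)/(4*n - 5)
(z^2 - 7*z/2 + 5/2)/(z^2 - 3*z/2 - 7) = (-2*z^2 + 7*z - 5)/(-2*z^2 + 3*z + 14)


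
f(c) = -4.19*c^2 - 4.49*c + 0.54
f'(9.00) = -79.91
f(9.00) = -379.26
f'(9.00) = -79.91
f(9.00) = -379.26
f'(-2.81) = 19.06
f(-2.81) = -19.93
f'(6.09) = -55.52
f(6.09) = -182.20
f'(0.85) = -11.61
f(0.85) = -6.30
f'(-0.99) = 3.81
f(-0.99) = 0.88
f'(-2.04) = 12.61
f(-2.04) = -7.74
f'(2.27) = -23.51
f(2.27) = -31.24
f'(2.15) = -22.51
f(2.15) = -28.48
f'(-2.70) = 18.14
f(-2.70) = -17.88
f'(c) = -8.38*c - 4.49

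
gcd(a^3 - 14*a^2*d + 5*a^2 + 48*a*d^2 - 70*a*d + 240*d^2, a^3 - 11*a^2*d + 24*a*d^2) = a - 8*d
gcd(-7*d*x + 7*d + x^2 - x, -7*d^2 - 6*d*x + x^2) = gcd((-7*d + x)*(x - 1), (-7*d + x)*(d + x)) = -7*d + x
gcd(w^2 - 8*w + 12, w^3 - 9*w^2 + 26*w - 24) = w - 2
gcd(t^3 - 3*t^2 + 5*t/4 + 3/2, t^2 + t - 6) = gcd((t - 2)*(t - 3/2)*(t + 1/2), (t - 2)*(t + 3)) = t - 2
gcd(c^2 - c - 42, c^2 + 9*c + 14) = 1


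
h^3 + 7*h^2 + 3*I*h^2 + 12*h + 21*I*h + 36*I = (h + 3)*(h + 4)*(h + 3*I)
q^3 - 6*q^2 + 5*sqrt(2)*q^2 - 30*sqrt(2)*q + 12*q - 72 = (q - 6)*(q + 2*sqrt(2))*(q + 3*sqrt(2))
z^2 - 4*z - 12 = (z - 6)*(z + 2)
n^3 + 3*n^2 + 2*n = n*(n + 1)*(n + 2)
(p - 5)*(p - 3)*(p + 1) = p^3 - 7*p^2 + 7*p + 15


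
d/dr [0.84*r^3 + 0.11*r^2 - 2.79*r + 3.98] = 2.52*r^2 + 0.22*r - 2.79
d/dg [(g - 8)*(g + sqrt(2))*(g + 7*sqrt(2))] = 3*g^2 - 16*g + 16*sqrt(2)*g - 64*sqrt(2) + 14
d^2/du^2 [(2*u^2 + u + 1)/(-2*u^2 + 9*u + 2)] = 2*(-40*u^3 - 36*u^2 + 42*u - 75)/(8*u^6 - 108*u^5 + 462*u^4 - 513*u^3 - 462*u^2 - 108*u - 8)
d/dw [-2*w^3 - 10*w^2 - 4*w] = -6*w^2 - 20*w - 4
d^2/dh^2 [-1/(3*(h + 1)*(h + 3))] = 2*(-(h + 1)^2 - (h + 1)*(h + 3) - (h + 3)^2)/(3*(h + 1)^3*(h + 3)^3)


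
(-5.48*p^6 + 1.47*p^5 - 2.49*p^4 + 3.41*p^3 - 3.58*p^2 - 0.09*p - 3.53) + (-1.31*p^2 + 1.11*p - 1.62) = -5.48*p^6 + 1.47*p^5 - 2.49*p^4 + 3.41*p^3 - 4.89*p^2 + 1.02*p - 5.15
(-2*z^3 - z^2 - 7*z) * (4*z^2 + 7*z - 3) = -8*z^5 - 18*z^4 - 29*z^3 - 46*z^2 + 21*z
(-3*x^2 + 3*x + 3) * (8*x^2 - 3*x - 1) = -24*x^4 + 33*x^3 + 18*x^2 - 12*x - 3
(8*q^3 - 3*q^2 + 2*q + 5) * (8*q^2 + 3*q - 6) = 64*q^5 - 41*q^3 + 64*q^2 + 3*q - 30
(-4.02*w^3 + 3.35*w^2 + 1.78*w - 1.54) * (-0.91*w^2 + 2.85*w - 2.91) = 3.6582*w^5 - 14.5055*w^4 + 19.6259*w^3 - 3.2741*w^2 - 9.5688*w + 4.4814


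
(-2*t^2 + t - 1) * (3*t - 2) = -6*t^3 + 7*t^2 - 5*t + 2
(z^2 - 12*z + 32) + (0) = z^2 - 12*z + 32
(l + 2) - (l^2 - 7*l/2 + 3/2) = -l^2 + 9*l/2 + 1/2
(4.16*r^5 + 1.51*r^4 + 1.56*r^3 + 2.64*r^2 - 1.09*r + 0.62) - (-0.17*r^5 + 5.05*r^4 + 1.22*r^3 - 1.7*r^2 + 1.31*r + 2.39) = 4.33*r^5 - 3.54*r^4 + 0.34*r^3 + 4.34*r^2 - 2.4*r - 1.77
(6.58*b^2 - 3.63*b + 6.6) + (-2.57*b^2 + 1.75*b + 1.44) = 4.01*b^2 - 1.88*b + 8.04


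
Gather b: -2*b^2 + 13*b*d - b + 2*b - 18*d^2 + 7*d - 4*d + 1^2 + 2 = -2*b^2 + b*(13*d + 1) - 18*d^2 + 3*d + 3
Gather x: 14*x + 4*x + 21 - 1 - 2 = 18*x + 18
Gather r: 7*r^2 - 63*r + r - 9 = 7*r^2 - 62*r - 9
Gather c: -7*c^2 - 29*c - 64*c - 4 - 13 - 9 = -7*c^2 - 93*c - 26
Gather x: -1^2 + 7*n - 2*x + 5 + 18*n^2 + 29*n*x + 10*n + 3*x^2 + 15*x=18*n^2 + 17*n + 3*x^2 + x*(29*n + 13) + 4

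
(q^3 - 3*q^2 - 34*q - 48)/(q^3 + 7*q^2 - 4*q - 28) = (q^2 - 5*q - 24)/(q^2 + 5*q - 14)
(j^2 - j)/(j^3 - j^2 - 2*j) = (1 - j)/(-j^2 + j + 2)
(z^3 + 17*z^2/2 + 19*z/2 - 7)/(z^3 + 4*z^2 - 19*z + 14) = (z^2 + 3*z/2 - 1)/(z^2 - 3*z + 2)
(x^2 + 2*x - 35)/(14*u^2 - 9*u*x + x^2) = (x^2 + 2*x - 35)/(14*u^2 - 9*u*x + x^2)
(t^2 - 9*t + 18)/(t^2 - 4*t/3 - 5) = 3*(t - 6)/(3*t + 5)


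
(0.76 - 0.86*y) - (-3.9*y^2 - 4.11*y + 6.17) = 3.9*y^2 + 3.25*y - 5.41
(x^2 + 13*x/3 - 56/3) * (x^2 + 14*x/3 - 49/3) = x^4 + 9*x^3 - 133*x^2/9 - 1421*x/9 + 2744/9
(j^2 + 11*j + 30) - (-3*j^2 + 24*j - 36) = 4*j^2 - 13*j + 66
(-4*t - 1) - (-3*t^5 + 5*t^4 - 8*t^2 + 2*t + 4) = 3*t^5 - 5*t^4 + 8*t^2 - 6*t - 5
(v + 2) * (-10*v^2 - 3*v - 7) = -10*v^3 - 23*v^2 - 13*v - 14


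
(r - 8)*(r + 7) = r^2 - r - 56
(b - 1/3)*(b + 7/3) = b^2 + 2*b - 7/9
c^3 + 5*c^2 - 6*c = c*(c - 1)*(c + 6)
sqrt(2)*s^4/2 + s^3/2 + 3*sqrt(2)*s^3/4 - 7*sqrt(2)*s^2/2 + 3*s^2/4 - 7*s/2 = s*(s - 2)*(s + 7/2)*(sqrt(2)*s/2 + 1/2)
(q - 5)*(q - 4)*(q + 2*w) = q^3 + 2*q^2*w - 9*q^2 - 18*q*w + 20*q + 40*w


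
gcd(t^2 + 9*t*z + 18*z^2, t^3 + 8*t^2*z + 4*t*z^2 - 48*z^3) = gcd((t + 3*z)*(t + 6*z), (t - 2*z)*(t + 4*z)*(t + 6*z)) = t + 6*z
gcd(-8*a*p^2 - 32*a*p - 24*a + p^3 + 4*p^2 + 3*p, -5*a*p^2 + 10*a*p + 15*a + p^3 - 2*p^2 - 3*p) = p + 1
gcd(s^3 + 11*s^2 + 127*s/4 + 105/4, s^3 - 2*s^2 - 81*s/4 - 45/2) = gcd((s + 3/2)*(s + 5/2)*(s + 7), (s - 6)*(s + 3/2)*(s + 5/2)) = s^2 + 4*s + 15/4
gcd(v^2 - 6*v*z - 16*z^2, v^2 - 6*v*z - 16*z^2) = -v^2 + 6*v*z + 16*z^2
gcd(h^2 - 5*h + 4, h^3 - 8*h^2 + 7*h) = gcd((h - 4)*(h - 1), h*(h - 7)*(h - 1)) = h - 1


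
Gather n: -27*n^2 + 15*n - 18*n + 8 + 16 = -27*n^2 - 3*n + 24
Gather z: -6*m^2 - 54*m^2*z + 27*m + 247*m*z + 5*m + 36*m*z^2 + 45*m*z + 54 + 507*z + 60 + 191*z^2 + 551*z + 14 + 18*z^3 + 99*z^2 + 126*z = -6*m^2 + 32*m + 18*z^3 + z^2*(36*m + 290) + z*(-54*m^2 + 292*m + 1184) + 128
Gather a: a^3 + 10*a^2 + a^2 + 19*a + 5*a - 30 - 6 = a^3 + 11*a^2 + 24*a - 36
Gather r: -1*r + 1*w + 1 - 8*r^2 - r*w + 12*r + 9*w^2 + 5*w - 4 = -8*r^2 + r*(11 - w) + 9*w^2 + 6*w - 3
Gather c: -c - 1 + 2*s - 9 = -c + 2*s - 10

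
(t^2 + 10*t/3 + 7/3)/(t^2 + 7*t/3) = (t + 1)/t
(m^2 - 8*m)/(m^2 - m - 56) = m/(m + 7)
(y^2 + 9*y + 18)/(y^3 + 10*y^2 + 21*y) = (y + 6)/(y*(y + 7))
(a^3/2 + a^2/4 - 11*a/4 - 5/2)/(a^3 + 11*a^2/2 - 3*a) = (2*a^3 + a^2 - 11*a - 10)/(2*a*(2*a^2 + 11*a - 6))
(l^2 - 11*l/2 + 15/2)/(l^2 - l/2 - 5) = (l - 3)/(l + 2)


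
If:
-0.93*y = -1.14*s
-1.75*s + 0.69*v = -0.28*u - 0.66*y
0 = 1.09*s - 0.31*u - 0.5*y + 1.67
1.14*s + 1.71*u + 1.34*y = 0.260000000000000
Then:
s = -1.65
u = 2.84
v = -3.41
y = -2.03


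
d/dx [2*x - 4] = 2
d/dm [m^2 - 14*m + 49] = 2*m - 14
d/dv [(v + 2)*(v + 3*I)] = 2*v + 2 + 3*I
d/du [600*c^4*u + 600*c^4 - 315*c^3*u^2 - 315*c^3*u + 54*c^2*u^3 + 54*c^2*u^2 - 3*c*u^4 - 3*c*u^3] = 3*c*(200*c^3 - 210*c^2*u - 105*c^2 + 54*c*u^2 + 36*c*u - 4*u^3 - 3*u^2)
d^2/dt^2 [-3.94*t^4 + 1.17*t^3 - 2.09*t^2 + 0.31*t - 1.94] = -47.28*t^2 + 7.02*t - 4.18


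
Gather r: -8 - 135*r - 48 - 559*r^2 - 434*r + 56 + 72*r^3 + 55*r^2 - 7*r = 72*r^3 - 504*r^2 - 576*r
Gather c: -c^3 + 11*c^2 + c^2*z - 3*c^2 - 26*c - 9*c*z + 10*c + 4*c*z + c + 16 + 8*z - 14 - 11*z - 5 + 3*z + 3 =-c^3 + c^2*(z + 8) + c*(-5*z - 15)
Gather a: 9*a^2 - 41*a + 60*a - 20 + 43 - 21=9*a^2 + 19*a + 2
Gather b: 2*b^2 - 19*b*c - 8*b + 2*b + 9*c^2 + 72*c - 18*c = 2*b^2 + b*(-19*c - 6) + 9*c^2 + 54*c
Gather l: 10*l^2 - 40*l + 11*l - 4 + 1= 10*l^2 - 29*l - 3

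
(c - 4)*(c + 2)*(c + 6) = c^3 + 4*c^2 - 20*c - 48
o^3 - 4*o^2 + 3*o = o*(o - 3)*(o - 1)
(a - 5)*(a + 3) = a^2 - 2*a - 15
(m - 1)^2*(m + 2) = m^3 - 3*m + 2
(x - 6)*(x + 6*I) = x^2 - 6*x + 6*I*x - 36*I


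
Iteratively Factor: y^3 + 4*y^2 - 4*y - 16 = (y - 2)*(y^2 + 6*y + 8) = (y - 2)*(y + 2)*(y + 4)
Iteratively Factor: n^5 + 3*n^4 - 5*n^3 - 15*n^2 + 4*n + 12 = (n - 1)*(n^4 + 4*n^3 - n^2 - 16*n - 12) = (n - 1)*(n + 1)*(n^3 + 3*n^2 - 4*n - 12) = (n - 2)*(n - 1)*(n + 1)*(n^2 + 5*n + 6) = (n - 2)*(n - 1)*(n + 1)*(n + 3)*(n + 2)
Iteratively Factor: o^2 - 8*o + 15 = (o - 5)*(o - 3)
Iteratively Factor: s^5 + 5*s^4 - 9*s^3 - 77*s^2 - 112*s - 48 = (s + 1)*(s^4 + 4*s^3 - 13*s^2 - 64*s - 48) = (s + 1)*(s + 3)*(s^3 + s^2 - 16*s - 16) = (s + 1)^2*(s + 3)*(s^2 - 16) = (s - 4)*(s + 1)^2*(s + 3)*(s + 4)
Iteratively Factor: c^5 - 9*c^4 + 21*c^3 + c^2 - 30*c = (c - 5)*(c^4 - 4*c^3 + c^2 + 6*c) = (c - 5)*(c - 2)*(c^3 - 2*c^2 - 3*c) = c*(c - 5)*(c - 2)*(c^2 - 2*c - 3) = c*(c - 5)*(c - 2)*(c + 1)*(c - 3)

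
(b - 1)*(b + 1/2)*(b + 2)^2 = b^4 + 7*b^3/2 + 3*b^2/2 - 4*b - 2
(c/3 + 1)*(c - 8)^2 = c^3/3 - 13*c^2/3 + 16*c/3 + 64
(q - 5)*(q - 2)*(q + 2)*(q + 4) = q^4 - q^3 - 24*q^2 + 4*q + 80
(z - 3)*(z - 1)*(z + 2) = z^3 - 2*z^2 - 5*z + 6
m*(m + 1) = m^2 + m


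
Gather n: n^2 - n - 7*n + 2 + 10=n^2 - 8*n + 12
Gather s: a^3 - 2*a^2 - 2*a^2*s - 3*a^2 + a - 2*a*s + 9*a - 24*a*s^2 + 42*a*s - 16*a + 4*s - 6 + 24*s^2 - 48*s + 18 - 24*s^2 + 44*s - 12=a^3 - 5*a^2 - 24*a*s^2 - 6*a + s*(-2*a^2 + 40*a)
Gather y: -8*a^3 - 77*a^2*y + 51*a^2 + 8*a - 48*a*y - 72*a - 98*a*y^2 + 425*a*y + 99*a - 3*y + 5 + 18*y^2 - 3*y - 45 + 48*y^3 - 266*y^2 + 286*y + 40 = -8*a^3 + 51*a^2 + 35*a + 48*y^3 + y^2*(-98*a - 248) + y*(-77*a^2 + 377*a + 280)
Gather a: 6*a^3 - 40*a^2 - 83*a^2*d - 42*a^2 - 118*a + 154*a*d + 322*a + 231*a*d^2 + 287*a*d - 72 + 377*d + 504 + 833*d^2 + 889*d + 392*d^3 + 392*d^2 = 6*a^3 + a^2*(-83*d - 82) + a*(231*d^2 + 441*d + 204) + 392*d^3 + 1225*d^2 + 1266*d + 432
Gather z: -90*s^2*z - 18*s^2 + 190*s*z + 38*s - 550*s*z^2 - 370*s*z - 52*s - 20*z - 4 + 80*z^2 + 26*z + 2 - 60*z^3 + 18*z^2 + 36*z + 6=-18*s^2 - 14*s - 60*z^3 + z^2*(98 - 550*s) + z*(-90*s^2 - 180*s + 42) + 4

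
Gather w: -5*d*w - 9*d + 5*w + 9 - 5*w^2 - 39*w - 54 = -9*d - 5*w^2 + w*(-5*d - 34) - 45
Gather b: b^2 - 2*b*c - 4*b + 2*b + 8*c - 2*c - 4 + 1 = b^2 + b*(-2*c - 2) + 6*c - 3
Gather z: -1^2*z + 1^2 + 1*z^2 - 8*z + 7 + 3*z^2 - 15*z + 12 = 4*z^2 - 24*z + 20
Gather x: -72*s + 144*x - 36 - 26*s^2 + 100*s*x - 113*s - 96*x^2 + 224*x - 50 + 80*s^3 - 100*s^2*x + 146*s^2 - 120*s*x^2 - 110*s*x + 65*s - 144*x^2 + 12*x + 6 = 80*s^3 + 120*s^2 - 120*s + x^2*(-120*s - 240) + x*(-100*s^2 - 10*s + 380) - 80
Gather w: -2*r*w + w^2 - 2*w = w^2 + w*(-2*r - 2)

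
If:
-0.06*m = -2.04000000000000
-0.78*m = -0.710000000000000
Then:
No Solution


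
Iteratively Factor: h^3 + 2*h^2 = (h + 2)*(h^2) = h*(h + 2)*(h)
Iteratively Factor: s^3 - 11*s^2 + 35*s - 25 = (s - 5)*(s^2 - 6*s + 5) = (s - 5)*(s - 1)*(s - 5)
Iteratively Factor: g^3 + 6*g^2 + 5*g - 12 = (g + 3)*(g^2 + 3*g - 4) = (g + 3)*(g + 4)*(g - 1)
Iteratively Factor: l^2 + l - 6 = (l - 2)*(l + 3)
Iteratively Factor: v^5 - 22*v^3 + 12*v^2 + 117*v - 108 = (v - 1)*(v^4 + v^3 - 21*v^2 - 9*v + 108) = (v - 3)*(v - 1)*(v^3 + 4*v^2 - 9*v - 36) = (v - 3)*(v - 1)*(v + 3)*(v^2 + v - 12) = (v - 3)*(v - 1)*(v + 3)*(v + 4)*(v - 3)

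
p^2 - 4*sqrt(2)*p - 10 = (p - 5*sqrt(2))*(p + sqrt(2))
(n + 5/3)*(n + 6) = n^2 + 23*n/3 + 10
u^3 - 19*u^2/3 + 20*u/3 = u*(u - 5)*(u - 4/3)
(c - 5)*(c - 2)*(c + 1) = c^3 - 6*c^2 + 3*c + 10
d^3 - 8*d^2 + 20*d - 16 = (d - 4)*(d - 2)^2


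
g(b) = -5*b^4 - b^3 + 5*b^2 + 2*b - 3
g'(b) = -20*b^3 - 3*b^2 + 10*b + 2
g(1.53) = -19.22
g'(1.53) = -61.35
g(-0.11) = -3.16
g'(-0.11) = 0.89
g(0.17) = -2.52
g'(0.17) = 3.52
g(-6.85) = -10469.27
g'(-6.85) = 6221.12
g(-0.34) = -3.13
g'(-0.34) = -0.96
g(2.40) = -149.11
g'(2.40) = -267.76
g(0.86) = -0.95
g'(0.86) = -4.34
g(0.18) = -2.49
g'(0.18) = 3.59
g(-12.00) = -101259.00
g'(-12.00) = 34010.00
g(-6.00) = -6099.00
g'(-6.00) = 4154.00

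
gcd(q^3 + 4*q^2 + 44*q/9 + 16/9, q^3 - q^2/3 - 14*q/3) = q + 2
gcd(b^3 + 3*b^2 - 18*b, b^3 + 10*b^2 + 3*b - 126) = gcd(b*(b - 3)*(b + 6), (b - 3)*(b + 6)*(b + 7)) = b^2 + 3*b - 18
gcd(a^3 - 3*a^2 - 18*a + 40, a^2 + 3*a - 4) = a + 4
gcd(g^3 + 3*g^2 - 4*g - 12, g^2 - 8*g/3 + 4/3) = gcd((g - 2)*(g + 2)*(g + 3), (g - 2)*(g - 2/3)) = g - 2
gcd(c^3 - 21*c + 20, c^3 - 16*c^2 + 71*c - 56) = c - 1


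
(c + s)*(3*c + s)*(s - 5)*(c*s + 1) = 3*c^3*s^2 - 15*c^3*s + 4*c^2*s^3 - 20*c^2*s^2 + 3*c^2*s - 15*c^2 + c*s^4 - 5*c*s^3 + 4*c*s^2 - 20*c*s + s^3 - 5*s^2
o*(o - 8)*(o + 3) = o^3 - 5*o^2 - 24*o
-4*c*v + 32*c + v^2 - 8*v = (-4*c + v)*(v - 8)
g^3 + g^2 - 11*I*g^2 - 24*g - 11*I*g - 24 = (g + 1)*(g - 8*I)*(g - 3*I)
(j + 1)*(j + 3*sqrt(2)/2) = j^2 + j + 3*sqrt(2)*j/2 + 3*sqrt(2)/2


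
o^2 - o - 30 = (o - 6)*(o + 5)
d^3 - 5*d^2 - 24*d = d*(d - 8)*(d + 3)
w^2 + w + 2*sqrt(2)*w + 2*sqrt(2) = (w + 1)*(w + 2*sqrt(2))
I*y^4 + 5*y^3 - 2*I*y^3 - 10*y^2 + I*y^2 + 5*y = y*(y - 1)*(y - 5*I)*(I*y - I)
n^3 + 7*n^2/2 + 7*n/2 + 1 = (n + 1/2)*(n + 1)*(n + 2)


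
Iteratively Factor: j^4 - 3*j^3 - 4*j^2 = (j + 1)*(j^3 - 4*j^2) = j*(j + 1)*(j^2 - 4*j) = j^2*(j + 1)*(j - 4)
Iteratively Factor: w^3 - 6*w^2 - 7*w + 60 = (w - 4)*(w^2 - 2*w - 15) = (w - 4)*(w + 3)*(w - 5)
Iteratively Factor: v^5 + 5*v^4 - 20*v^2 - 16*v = (v + 1)*(v^4 + 4*v^3 - 4*v^2 - 16*v) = (v + 1)*(v + 2)*(v^3 + 2*v^2 - 8*v) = (v + 1)*(v + 2)*(v + 4)*(v^2 - 2*v) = v*(v + 1)*(v + 2)*(v + 4)*(v - 2)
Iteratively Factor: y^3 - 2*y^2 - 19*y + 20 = (y - 1)*(y^2 - y - 20) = (y - 5)*(y - 1)*(y + 4)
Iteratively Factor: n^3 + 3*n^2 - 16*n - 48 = (n + 3)*(n^2 - 16) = (n - 4)*(n + 3)*(n + 4)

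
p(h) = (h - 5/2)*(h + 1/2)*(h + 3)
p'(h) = (h - 5/2)*(h + 1/2) + (h - 5/2)*(h + 3) + (h + 1/2)*(h + 3)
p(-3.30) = -4.87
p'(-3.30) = 18.82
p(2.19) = -4.33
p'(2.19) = 11.52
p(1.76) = -7.96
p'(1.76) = 5.56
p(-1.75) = 6.64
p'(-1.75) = -1.56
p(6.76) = 301.85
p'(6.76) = 143.36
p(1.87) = -7.27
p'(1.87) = 6.98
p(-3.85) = -18.08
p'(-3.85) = 29.52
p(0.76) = -8.24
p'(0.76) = -4.00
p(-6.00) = -140.25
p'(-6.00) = 88.75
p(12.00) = 1781.25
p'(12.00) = 448.75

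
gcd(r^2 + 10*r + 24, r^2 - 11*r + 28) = 1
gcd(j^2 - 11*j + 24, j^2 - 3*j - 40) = j - 8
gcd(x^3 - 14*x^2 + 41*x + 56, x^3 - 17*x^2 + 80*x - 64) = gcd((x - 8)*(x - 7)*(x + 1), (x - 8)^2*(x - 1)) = x - 8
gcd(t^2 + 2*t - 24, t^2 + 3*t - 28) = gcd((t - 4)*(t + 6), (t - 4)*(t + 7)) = t - 4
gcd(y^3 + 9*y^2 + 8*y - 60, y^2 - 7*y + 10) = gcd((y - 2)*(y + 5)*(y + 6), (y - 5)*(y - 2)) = y - 2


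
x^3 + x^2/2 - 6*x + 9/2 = (x - 3/2)*(x - 1)*(x + 3)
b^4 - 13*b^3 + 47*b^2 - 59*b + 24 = (b - 8)*(b - 3)*(b - 1)^2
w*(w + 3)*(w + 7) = w^3 + 10*w^2 + 21*w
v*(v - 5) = v^2 - 5*v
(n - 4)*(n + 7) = n^2 + 3*n - 28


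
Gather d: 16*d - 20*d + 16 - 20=-4*d - 4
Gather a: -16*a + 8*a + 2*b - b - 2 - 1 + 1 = -8*a + b - 2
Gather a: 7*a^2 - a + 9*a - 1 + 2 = 7*a^2 + 8*a + 1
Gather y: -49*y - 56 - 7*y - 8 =-56*y - 64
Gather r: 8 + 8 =16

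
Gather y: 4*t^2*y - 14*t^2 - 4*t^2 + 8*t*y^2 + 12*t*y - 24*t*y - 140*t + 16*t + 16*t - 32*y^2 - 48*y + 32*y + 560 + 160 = -18*t^2 - 108*t + y^2*(8*t - 32) + y*(4*t^2 - 12*t - 16) + 720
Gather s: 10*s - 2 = 10*s - 2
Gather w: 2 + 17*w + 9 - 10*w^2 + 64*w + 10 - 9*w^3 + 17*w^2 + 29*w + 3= -9*w^3 + 7*w^2 + 110*w + 24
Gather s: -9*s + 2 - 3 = -9*s - 1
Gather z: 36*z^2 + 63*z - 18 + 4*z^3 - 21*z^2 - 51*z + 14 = 4*z^3 + 15*z^2 + 12*z - 4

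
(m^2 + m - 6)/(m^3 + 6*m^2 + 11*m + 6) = (m - 2)/(m^2 + 3*m + 2)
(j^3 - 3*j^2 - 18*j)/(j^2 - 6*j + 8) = j*(j^2 - 3*j - 18)/(j^2 - 6*j + 8)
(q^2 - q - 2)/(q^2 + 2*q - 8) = (q + 1)/(q + 4)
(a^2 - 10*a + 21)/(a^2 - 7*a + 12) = (a - 7)/(a - 4)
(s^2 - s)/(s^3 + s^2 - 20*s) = (s - 1)/(s^2 + s - 20)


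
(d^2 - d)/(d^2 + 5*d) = (d - 1)/(d + 5)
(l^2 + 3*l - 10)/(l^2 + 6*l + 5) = (l - 2)/(l + 1)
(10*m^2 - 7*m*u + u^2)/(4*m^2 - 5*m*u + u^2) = (10*m^2 - 7*m*u + u^2)/(4*m^2 - 5*m*u + u^2)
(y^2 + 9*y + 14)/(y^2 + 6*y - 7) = (y + 2)/(y - 1)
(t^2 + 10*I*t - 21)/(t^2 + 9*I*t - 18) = (t + 7*I)/(t + 6*I)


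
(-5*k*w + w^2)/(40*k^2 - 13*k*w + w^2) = w/(-8*k + w)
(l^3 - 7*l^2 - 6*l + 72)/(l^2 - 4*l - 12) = (l^2 - l - 12)/(l + 2)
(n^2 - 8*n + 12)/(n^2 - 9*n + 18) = (n - 2)/(n - 3)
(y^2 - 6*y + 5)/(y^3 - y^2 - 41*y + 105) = (y - 1)/(y^2 + 4*y - 21)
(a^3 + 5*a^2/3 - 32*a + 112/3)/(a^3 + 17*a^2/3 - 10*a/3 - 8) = (a^2 + 3*a - 28)/(a^2 + 7*a + 6)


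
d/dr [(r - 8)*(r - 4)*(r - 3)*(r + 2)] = 4*r^3 - 39*r^2 + 76*r + 40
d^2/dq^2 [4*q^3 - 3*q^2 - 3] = 24*q - 6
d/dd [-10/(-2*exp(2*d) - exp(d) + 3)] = (-40*exp(d) - 10)*exp(d)/(2*exp(2*d) + exp(d) - 3)^2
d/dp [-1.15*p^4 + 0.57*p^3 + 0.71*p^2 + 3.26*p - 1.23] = -4.6*p^3 + 1.71*p^2 + 1.42*p + 3.26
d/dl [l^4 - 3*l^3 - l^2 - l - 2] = 4*l^3 - 9*l^2 - 2*l - 1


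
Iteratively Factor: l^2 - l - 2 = (l + 1)*(l - 2)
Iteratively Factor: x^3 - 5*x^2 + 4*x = (x - 1)*(x^2 - 4*x) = x*(x - 1)*(x - 4)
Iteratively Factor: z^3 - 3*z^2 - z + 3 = (z + 1)*(z^2 - 4*z + 3) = (z - 1)*(z + 1)*(z - 3)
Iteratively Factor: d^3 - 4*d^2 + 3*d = (d - 3)*(d^2 - d) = d*(d - 3)*(d - 1)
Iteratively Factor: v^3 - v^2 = (v)*(v^2 - v) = v^2*(v - 1)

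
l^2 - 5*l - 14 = (l - 7)*(l + 2)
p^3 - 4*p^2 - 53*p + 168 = (p - 8)*(p - 3)*(p + 7)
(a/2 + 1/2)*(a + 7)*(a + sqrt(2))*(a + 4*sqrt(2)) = a^4/2 + 5*sqrt(2)*a^3/2 + 4*a^3 + 15*a^2/2 + 20*sqrt(2)*a^2 + 35*sqrt(2)*a/2 + 32*a + 28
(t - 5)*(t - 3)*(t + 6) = t^3 - 2*t^2 - 33*t + 90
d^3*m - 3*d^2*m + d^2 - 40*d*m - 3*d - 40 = (d - 8)*(d + 5)*(d*m + 1)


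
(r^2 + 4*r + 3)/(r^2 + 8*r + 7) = (r + 3)/(r + 7)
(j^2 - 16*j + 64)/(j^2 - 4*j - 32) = (j - 8)/(j + 4)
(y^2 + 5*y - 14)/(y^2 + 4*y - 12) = (y + 7)/(y + 6)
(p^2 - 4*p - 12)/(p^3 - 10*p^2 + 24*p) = (p + 2)/(p*(p - 4))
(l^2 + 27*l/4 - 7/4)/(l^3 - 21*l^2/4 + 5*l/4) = (l + 7)/(l*(l - 5))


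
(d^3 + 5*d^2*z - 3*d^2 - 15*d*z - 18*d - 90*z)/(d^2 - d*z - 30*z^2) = (-d^2 + 3*d + 18)/(-d + 6*z)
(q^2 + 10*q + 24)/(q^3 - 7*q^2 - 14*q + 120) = (q + 6)/(q^2 - 11*q + 30)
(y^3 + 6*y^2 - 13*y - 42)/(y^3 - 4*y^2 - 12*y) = (y^2 + 4*y - 21)/(y*(y - 6))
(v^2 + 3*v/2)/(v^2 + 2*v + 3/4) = 2*v/(2*v + 1)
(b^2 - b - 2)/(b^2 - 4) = (b + 1)/(b + 2)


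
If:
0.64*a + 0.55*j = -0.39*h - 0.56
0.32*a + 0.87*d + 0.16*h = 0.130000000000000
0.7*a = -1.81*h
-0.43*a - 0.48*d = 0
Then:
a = -0.25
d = 0.22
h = 0.10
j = -0.80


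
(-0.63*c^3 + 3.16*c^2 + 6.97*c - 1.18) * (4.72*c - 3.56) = -2.9736*c^4 + 17.158*c^3 + 21.6488*c^2 - 30.3828*c + 4.2008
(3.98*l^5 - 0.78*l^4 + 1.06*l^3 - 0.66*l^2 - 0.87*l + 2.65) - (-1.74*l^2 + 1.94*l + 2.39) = 3.98*l^5 - 0.78*l^4 + 1.06*l^3 + 1.08*l^2 - 2.81*l + 0.26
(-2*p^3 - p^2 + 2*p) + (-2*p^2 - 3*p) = -2*p^3 - 3*p^2 - p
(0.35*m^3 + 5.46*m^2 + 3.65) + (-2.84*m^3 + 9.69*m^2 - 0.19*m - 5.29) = -2.49*m^3 + 15.15*m^2 - 0.19*m - 1.64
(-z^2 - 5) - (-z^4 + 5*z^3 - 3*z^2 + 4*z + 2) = z^4 - 5*z^3 + 2*z^2 - 4*z - 7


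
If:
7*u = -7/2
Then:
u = -1/2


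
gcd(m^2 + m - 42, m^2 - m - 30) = m - 6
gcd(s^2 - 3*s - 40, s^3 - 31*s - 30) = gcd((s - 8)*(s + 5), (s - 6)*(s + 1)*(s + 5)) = s + 5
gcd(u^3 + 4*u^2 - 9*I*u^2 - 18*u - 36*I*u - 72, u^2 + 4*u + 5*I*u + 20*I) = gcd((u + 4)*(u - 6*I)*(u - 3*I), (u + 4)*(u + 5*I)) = u + 4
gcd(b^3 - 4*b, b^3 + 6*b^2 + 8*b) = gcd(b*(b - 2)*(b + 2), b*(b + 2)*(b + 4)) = b^2 + 2*b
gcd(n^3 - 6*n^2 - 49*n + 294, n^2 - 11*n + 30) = n - 6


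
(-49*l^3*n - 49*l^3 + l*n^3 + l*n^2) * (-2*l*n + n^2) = 98*l^4*n^2 + 98*l^4*n - 49*l^3*n^3 - 49*l^3*n^2 - 2*l^2*n^4 - 2*l^2*n^3 + l*n^5 + l*n^4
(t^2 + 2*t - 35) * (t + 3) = t^3 + 5*t^2 - 29*t - 105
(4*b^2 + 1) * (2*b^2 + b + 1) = 8*b^4 + 4*b^3 + 6*b^2 + b + 1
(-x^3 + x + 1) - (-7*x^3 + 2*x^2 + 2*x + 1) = 6*x^3 - 2*x^2 - x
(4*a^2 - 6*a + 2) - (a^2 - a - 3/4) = 3*a^2 - 5*a + 11/4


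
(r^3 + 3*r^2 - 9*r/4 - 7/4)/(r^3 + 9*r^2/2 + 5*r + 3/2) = (2*r^2 + 5*r - 7)/(2*(r^2 + 4*r + 3))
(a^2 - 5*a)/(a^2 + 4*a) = (a - 5)/(a + 4)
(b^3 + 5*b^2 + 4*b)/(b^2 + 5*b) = (b^2 + 5*b + 4)/(b + 5)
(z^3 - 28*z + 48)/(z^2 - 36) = (z^2 - 6*z + 8)/(z - 6)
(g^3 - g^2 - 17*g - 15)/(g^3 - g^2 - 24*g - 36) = (g^2 - 4*g - 5)/(g^2 - 4*g - 12)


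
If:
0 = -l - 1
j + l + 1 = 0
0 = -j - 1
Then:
No Solution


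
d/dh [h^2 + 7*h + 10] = 2*h + 7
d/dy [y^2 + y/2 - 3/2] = 2*y + 1/2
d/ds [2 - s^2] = -2*s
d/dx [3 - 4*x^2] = -8*x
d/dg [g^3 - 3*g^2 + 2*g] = 3*g^2 - 6*g + 2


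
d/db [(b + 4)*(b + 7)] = 2*b + 11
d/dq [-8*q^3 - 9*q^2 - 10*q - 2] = -24*q^2 - 18*q - 10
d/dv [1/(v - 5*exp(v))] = (5*exp(v) - 1)/(v - 5*exp(v))^2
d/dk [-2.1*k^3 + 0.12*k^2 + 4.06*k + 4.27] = -6.3*k^2 + 0.24*k + 4.06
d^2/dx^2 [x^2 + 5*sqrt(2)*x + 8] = 2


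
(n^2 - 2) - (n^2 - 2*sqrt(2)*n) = 2*sqrt(2)*n - 2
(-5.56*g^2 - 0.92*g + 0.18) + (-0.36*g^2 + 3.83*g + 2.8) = -5.92*g^2 + 2.91*g + 2.98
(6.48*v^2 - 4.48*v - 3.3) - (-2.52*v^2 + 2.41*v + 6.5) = 9.0*v^2 - 6.89*v - 9.8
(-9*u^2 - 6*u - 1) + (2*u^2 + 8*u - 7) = -7*u^2 + 2*u - 8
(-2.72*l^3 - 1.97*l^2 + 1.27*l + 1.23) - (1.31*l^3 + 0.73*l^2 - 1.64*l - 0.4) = -4.03*l^3 - 2.7*l^2 + 2.91*l + 1.63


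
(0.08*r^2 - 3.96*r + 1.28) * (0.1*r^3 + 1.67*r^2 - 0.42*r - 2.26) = 0.008*r^5 - 0.2624*r^4 - 6.5188*r^3 + 3.62*r^2 + 8.412*r - 2.8928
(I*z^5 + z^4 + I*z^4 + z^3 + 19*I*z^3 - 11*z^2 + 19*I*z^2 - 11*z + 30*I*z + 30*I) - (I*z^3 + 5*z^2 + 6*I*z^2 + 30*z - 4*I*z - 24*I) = I*z^5 + z^4 + I*z^4 + z^3 + 18*I*z^3 - 16*z^2 + 13*I*z^2 - 41*z + 34*I*z + 54*I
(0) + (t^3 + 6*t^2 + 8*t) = t^3 + 6*t^2 + 8*t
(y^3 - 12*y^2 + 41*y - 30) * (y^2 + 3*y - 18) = y^5 - 9*y^4 - 13*y^3 + 309*y^2 - 828*y + 540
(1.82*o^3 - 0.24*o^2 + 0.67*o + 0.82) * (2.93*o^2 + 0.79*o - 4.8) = 5.3326*o^5 + 0.7346*o^4 - 6.9625*o^3 + 4.0839*o^2 - 2.5682*o - 3.936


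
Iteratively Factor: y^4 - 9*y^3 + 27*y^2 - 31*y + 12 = (y - 3)*(y^3 - 6*y^2 + 9*y - 4) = (y - 3)*(y - 1)*(y^2 - 5*y + 4) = (y - 3)*(y - 1)^2*(y - 4)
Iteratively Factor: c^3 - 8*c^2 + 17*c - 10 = (c - 1)*(c^2 - 7*c + 10) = (c - 5)*(c - 1)*(c - 2)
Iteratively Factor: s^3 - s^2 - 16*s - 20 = (s + 2)*(s^2 - 3*s - 10) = (s + 2)^2*(s - 5)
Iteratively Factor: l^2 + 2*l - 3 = (l - 1)*(l + 3)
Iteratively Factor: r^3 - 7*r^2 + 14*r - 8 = (r - 2)*(r^2 - 5*r + 4) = (r - 4)*(r - 2)*(r - 1)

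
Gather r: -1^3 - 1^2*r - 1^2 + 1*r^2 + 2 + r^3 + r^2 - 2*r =r^3 + 2*r^2 - 3*r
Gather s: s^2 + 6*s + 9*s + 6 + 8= s^2 + 15*s + 14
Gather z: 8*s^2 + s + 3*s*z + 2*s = 8*s^2 + 3*s*z + 3*s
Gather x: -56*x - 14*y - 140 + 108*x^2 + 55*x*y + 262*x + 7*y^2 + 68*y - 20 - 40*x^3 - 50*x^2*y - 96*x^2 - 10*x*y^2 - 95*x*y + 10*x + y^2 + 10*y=-40*x^3 + x^2*(12 - 50*y) + x*(-10*y^2 - 40*y + 216) + 8*y^2 + 64*y - 160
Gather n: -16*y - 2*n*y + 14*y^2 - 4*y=-2*n*y + 14*y^2 - 20*y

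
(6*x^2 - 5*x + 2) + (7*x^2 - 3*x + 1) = 13*x^2 - 8*x + 3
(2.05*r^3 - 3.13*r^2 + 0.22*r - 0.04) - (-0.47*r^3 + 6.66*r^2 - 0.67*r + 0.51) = 2.52*r^3 - 9.79*r^2 + 0.89*r - 0.55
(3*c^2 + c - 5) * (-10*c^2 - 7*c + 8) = -30*c^4 - 31*c^3 + 67*c^2 + 43*c - 40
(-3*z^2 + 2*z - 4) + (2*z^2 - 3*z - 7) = -z^2 - z - 11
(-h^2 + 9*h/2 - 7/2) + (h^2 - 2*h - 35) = 5*h/2 - 77/2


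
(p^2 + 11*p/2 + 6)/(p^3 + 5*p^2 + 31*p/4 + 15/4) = 2*(p + 4)/(2*p^2 + 7*p + 5)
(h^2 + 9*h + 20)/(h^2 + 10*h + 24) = (h + 5)/(h + 6)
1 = 1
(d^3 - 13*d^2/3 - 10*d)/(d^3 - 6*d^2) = (d + 5/3)/d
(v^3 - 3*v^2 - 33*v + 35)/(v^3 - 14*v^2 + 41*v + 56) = (v^2 + 4*v - 5)/(v^2 - 7*v - 8)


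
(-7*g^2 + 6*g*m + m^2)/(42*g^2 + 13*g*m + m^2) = (-g + m)/(6*g + m)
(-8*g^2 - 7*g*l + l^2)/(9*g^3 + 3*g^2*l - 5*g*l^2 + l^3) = (-8*g + l)/(9*g^2 - 6*g*l + l^2)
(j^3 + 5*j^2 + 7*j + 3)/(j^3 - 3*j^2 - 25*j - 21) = (j + 1)/(j - 7)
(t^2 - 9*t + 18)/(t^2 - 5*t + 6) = (t - 6)/(t - 2)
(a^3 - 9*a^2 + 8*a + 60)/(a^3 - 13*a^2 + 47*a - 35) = (a^2 - 4*a - 12)/(a^2 - 8*a + 7)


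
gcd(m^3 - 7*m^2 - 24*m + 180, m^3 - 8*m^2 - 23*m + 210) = m^2 - m - 30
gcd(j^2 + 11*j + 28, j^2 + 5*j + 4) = j + 4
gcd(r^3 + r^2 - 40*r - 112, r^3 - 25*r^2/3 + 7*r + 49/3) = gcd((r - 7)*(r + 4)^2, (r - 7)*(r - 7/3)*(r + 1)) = r - 7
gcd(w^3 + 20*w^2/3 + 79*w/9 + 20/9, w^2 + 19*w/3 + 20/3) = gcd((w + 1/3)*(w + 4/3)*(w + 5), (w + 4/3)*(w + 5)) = w^2 + 19*w/3 + 20/3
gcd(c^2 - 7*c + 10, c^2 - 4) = c - 2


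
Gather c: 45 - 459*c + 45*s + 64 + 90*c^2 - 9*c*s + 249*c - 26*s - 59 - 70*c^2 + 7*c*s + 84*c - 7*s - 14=20*c^2 + c*(-2*s - 126) + 12*s + 36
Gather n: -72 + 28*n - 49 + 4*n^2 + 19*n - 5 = 4*n^2 + 47*n - 126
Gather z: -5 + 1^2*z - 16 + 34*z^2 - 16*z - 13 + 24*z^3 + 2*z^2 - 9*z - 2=24*z^3 + 36*z^2 - 24*z - 36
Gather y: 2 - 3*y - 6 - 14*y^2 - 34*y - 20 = -14*y^2 - 37*y - 24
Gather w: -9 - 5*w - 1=-5*w - 10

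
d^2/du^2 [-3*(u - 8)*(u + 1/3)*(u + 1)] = 40 - 18*u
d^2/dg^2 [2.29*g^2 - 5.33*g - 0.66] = 4.58000000000000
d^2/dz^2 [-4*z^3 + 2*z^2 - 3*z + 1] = 4 - 24*z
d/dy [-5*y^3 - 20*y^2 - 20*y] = -15*y^2 - 40*y - 20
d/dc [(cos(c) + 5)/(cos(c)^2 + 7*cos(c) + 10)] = sin(c)/(cos(c) + 2)^2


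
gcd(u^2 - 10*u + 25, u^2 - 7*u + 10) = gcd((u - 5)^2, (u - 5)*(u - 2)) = u - 5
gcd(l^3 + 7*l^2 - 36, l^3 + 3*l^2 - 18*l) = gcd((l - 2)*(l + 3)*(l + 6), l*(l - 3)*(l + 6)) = l + 6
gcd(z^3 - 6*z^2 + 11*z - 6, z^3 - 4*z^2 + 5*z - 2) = z^2 - 3*z + 2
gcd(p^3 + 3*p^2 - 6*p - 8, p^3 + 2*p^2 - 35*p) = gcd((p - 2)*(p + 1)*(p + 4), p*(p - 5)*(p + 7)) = 1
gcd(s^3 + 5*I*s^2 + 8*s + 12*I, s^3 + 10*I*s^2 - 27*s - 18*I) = s^2 + 7*I*s - 6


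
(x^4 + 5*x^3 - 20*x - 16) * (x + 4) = x^5 + 9*x^4 + 20*x^3 - 20*x^2 - 96*x - 64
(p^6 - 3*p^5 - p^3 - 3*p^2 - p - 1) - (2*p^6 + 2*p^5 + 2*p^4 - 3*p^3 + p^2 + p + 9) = -p^6 - 5*p^5 - 2*p^4 + 2*p^3 - 4*p^2 - 2*p - 10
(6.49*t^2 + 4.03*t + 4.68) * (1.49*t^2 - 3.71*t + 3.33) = 9.6701*t^4 - 18.0732*t^3 + 13.6336*t^2 - 3.9429*t + 15.5844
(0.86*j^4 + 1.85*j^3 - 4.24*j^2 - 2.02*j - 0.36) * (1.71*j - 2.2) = 1.4706*j^5 + 1.2715*j^4 - 11.3204*j^3 + 5.8738*j^2 + 3.8284*j + 0.792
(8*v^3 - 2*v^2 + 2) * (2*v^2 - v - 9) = 16*v^5 - 12*v^4 - 70*v^3 + 22*v^2 - 2*v - 18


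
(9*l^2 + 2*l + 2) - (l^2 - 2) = 8*l^2 + 2*l + 4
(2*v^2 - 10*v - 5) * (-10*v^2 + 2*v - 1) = -20*v^4 + 104*v^3 + 28*v^2 + 5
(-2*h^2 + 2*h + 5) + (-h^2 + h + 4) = -3*h^2 + 3*h + 9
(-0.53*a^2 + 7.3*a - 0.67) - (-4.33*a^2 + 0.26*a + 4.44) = 3.8*a^2 + 7.04*a - 5.11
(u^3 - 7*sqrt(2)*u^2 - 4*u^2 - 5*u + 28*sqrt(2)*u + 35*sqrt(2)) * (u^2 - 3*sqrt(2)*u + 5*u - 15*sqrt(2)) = u^5 - 10*sqrt(2)*u^4 + u^4 - 10*sqrt(2)*u^3 + 17*u^3 + 17*u^2 + 250*sqrt(2)*u^2 - 1050*u + 250*sqrt(2)*u - 1050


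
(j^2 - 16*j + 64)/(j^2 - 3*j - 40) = (j - 8)/(j + 5)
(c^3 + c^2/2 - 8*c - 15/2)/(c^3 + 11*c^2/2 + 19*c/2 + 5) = (c - 3)/(c + 2)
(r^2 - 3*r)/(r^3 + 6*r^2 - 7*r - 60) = r/(r^2 + 9*r + 20)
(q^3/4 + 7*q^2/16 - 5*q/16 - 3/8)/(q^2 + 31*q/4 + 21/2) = (4*q^3 + 7*q^2 - 5*q - 6)/(4*(4*q^2 + 31*q + 42))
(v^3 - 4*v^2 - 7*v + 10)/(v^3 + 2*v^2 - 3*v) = (v^2 - 3*v - 10)/(v*(v + 3))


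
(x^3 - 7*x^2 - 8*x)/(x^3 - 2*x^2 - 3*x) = (x - 8)/(x - 3)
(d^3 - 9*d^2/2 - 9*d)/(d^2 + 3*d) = (d^2 - 9*d/2 - 9)/(d + 3)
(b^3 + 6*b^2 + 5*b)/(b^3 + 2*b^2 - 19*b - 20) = b/(b - 4)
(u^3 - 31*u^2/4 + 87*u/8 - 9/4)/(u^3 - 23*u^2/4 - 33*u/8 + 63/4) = (4*u - 1)/(4*u + 7)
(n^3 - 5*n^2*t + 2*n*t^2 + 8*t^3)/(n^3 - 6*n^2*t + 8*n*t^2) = (n + t)/n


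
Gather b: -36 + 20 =-16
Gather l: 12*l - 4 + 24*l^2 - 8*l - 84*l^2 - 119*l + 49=-60*l^2 - 115*l + 45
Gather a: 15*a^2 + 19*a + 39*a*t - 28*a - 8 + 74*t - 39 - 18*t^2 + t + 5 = 15*a^2 + a*(39*t - 9) - 18*t^2 + 75*t - 42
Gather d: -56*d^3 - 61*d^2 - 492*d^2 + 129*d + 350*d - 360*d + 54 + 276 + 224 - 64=-56*d^3 - 553*d^2 + 119*d + 490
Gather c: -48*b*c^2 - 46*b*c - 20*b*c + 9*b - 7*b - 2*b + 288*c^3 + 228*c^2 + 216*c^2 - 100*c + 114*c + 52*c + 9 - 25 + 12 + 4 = 288*c^3 + c^2*(444 - 48*b) + c*(66 - 66*b)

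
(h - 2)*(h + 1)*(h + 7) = h^3 + 6*h^2 - 9*h - 14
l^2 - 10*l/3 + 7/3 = (l - 7/3)*(l - 1)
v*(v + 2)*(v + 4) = v^3 + 6*v^2 + 8*v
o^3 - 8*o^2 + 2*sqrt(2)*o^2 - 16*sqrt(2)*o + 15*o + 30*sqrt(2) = (o - 5)*(o - 3)*(o + 2*sqrt(2))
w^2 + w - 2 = (w - 1)*(w + 2)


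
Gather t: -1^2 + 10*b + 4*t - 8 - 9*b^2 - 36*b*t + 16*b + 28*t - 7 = -9*b^2 + 26*b + t*(32 - 36*b) - 16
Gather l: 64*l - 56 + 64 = 64*l + 8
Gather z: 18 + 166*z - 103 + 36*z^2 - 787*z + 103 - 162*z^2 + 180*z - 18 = -126*z^2 - 441*z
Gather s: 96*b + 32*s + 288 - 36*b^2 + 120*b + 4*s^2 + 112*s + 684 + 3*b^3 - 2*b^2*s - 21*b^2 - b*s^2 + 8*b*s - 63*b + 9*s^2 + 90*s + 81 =3*b^3 - 57*b^2 + 153*b + s^2*(13 - b) + s*(-2*b^2 + 8*b + 234) + 1053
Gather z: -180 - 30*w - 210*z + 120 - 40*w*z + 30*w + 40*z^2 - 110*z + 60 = 40*z^2 + z*(-40*w - 320)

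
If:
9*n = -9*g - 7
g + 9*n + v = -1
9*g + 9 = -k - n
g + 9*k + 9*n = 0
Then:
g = -81/80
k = -11/90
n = 169/720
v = -21/10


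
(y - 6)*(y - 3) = y^2 - 9*y + 18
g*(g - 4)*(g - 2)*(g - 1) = g^4 - 7*g^3 + 14*g^2 - 8*g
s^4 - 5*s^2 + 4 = (s - 2)*(s - 1)*(s + 1)*(s + 2)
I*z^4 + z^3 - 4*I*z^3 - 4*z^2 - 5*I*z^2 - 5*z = z*(z - 5)*(z + 1)*(I*z + 1)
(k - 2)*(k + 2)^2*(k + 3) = k^4 + 5*k^3 + 2*k^2 - 20*k - 24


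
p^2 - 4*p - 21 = (p - 7)*(p + 3)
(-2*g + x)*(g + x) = -2*g^2 - g*x + x^2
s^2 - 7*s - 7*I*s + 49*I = (s - 7)*(s - 7*I)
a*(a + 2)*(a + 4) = a^3 + 6*a^2 + 8*a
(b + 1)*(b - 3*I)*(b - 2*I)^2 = b^4 + b^3 - 7*I*b^3 - 16*b^2 - 7*I*b^2 - 16*b + 12*I*b + 12*I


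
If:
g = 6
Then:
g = 6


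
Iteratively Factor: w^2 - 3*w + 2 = (w - 1)*(w - 2)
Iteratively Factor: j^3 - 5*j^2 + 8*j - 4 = (j - 1)*(j^2 - 4*j + 4) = (j - 2)*(j - 1)*(j - 2)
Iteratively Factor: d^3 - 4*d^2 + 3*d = (d - 1)*(d^2 - 3*d) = (d - 3)*(d - 1)*(d)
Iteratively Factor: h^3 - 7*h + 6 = (h + 3)*(h^2 - 3*h + 2) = (h - 2)*(h + 3)*(h - 1)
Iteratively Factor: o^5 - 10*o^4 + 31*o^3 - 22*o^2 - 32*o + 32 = (o - 4)*(o^4 - 6*o^3 + 7*o^2 + 6*o - 8) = (o - 4)*(o - 1)*(o^3 - 5*o^2 + 2*o + 8) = (o - 4)*(o - 1)*(o + 1)*(o^2 - 6*o + 8) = (o - 4)*(o - 2)*(o - 1)*(o + 1)*(o - 4)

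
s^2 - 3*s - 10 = (s - 5)*(s + 2)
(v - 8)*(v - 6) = v^2 - 14*v + 48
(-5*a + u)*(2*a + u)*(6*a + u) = -60*a^3 - 28*a^2*u + 3*a*u^2 + u^3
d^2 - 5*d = d*(d - 5)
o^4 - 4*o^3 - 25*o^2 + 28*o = o*(o - 7)*(o - 1)*(o + 4)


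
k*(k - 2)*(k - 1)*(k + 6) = k^4 + 3*k^3 - 16*k^2 + 12*k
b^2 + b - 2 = (b - 1)*(b + 2)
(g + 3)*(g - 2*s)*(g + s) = g^3 - g^2*s + 3*g^2 - 2*g*s^2 - 3*g*s - 6*s^2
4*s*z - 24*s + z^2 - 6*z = (4*s + z)*(z - 6)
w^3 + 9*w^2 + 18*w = w*(w + 3)*(w + 6)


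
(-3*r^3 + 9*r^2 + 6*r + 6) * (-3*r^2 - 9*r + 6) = 9*r^5 - 117*r^3 - 18*r^2 - 18*r + 36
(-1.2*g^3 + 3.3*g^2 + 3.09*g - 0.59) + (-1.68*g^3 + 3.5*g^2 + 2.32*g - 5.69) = -2.88*g^3 + 6.8*g^2 + 5.41*g - 6.28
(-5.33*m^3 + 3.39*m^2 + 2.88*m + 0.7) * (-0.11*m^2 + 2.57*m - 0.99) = 0.5863*m^5 - 14.071*m^4 + 13.6722*m^3 + 3.9685*m^2 - 1.0522*m - 0.693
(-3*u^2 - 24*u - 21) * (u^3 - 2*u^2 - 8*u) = -3*u^5 - 18*u^4 + 51*u^3 + 234*u^2 + 168*u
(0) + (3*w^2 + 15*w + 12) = 3*w^2 + 15*w + 12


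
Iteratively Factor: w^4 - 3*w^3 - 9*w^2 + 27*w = (w + 3)*(w^3 - 6*w^2 + 9*w) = (w - 3)*(w + 3)*(w^2 - 3*w) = (w - 3)^2*(w + 3)*(w)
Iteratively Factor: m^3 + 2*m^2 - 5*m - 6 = (m + 3)*(m^2 - m - 2) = (m + 1)*(m + 3)*(m - 2)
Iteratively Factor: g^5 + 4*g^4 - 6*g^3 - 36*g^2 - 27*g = (g + 3)*(g^4 + g^3 - 9*g^2 - 9*g) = (g + 3)^2*(g^3 - 2*g^2 - 3*g) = g*(g + 3)^2*(g^2 - 2*g - 3) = g*(g + 1)*(g + 3)^2*(g - 3)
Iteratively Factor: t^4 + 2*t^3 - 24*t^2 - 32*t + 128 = (t - 4)*(t^3 + 6*t^2 - 32) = (t - 4)*(t + 4)*(t^2 + 2*t - 8) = (t - 4)*(t + 4)^2*(t - 2)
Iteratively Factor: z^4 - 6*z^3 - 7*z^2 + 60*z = (z + 3)*(z^3 - 9*z^2 + 20*z) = (z - 5)*(z + 3)*(z^2 - 4*z) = (z - 5)*(z - 4)*(z + 3)*(z)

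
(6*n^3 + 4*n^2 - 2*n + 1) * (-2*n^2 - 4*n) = -12*n^5 - 32*n^4 - 12*n^3 + 6*n^2 - 4*n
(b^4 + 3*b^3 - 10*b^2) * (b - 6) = b^5 - 3*b^4 - 28*b^3 + 60*b^2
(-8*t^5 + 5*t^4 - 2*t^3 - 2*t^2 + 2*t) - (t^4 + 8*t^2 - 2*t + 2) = -8*t^5 + 4*t^4 - 2*t^3 - 10*t^2 + 4*t - 2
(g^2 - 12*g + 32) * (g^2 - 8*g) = g^4 - 20*g^3 + 128*g^2 - 256*g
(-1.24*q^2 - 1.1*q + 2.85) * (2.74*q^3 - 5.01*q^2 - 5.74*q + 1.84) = -3.3976*q^5 + 3.1984*q^4 + 20.4376*q^3 - 10.2461*q^2 - 18.383*q + 5.244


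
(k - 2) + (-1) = k - 3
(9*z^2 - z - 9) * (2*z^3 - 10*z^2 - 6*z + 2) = 18*z^5 - 92*z^4 - 62*z^3 + 114*z^2 + 52*z - 18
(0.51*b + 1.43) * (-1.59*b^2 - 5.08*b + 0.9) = -0.8109*b^3 - 4.8645*b^2 - 6.8054*b + 1.287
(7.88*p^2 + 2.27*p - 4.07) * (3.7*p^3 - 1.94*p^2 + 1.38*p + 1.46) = 29.156*p^5 - 6.8882*p^4 - 8.5884*p^3 + 22.5332*p^2 - 2.3024*p - 5.9422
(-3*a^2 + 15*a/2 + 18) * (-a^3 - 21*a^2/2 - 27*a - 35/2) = 3*a^5 + 24*a^4 - 63*a^3/4 - 339*a^2 - 2469*a/4 - 315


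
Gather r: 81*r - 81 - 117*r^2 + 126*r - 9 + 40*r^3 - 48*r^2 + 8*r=40*r^3 - 165*r^2 + 215*r - 90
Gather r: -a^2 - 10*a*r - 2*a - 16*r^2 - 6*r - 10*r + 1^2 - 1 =-a^2 - 2*a - 16*r^2 + r*(-10*a - 16)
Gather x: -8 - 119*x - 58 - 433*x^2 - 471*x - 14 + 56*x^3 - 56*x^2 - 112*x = 56*x^3 - 489*x^2 - 702*x - 80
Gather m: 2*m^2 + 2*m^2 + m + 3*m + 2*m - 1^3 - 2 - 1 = 4*m^2 + 6*m - 4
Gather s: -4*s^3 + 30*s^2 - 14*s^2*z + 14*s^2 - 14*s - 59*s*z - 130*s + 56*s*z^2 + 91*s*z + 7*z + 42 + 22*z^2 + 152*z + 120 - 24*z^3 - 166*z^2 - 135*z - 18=-4*s^3 + s^2*(44 - 14*z) + s*(56*z^2 + 32*z - 144) - 24*z^3 - 144*z^2 + 24*z + 144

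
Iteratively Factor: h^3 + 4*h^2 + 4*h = (h + 2)*(h^2 + 2*h) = h*(h + 2)*(h + 2)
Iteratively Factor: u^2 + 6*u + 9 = (u + 3)*(u + 3)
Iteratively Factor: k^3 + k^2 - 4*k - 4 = (k + 2)*(k^2 - k - 2) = (k - 2)*(k + 2)*(k + 1)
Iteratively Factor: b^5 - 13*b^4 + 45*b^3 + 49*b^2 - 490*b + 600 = (b - 4)*(b^4 - 9*b^3 + 9*b^2 + 85*b - 150) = (b - 5)*(b - 4)*(b^3 - 4*b^2 - 11*b + 30) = (b - 5)^2*(b - 4)*(b^2 + b - 6) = (b - 5)^2*(b - 4)*(b - 2)*(b + 3)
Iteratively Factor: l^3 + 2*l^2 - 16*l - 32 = (l + 2)*(l^2 - 16) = (l - 4)*(l + 2)*(l + 4)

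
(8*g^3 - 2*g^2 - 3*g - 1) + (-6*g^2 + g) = 8*g^3 - 8*g^2 - 2*g - 1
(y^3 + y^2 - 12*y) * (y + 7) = y^4 + 8*y^3 - 5*y^2 - 84*y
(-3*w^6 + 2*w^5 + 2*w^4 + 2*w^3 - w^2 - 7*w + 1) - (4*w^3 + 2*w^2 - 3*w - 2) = -3*w^6 + 2*w^5 + 2*w^4 - 2*w^3 - 3*w^2 - 4*w + 3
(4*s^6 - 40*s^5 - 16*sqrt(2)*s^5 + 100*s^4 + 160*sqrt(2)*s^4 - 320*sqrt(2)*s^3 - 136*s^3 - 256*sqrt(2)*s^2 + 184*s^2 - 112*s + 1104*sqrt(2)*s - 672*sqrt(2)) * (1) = 4*s^6 - 40*s^5 - 16*sqrt(2)*s^5 + 100*s^4 + 160*sqrt(2)*s^4 - 320*sqrt(2)*s^3 - 136*s^3 - 256*sqrt(2)*s^2 + 184*s^2 - 112*s + 1104*sqrt(2)*s - 672*sqrt(2)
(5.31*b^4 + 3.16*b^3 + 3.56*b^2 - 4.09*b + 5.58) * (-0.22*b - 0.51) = -1.1682*b^5 - 3.4033*b^4 - 2.3948*b^3 - 0.9158*b^2 + 0.8583*b - 2.8458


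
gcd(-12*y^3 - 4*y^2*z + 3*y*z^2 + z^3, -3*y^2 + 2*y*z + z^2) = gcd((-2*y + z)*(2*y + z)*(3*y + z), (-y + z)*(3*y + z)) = 3*y + z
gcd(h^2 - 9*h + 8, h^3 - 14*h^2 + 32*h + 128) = h - 8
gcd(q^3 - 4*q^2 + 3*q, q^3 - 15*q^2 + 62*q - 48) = q - 1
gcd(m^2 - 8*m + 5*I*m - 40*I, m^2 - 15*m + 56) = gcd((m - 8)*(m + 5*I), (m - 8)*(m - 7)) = m - 8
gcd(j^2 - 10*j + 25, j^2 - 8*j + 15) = j - 5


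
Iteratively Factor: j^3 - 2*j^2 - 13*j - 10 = (j + 2)*(j^2 - 4*j - 5) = (j - 5)*(j + 2)*(j + 1)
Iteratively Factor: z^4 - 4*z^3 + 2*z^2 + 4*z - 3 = (z - 1)*(z^3 - 3*z^2 - z + 3) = (z - 3)*(z - 1)*(z^2 - 1) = (z - 3)*(z - 1)^2*(z + 1)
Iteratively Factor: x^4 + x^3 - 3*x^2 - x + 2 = (x + 1)*(x^3 - 3*x + 2) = (x - 1)*(x + 1)*(x^2 + x - 2) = (x - 1)*(x + 1)*(x + 2)*(x - 1)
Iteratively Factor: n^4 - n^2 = (n)*(n^3 - n) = n*(n + 1)*(n^2 - n) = n^2*(n + 1)*(n - 1)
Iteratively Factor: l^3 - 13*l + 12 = (l + 4)*(l^2 - 4*l + 3) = (l - 1)*(l + 4)*(l - 3)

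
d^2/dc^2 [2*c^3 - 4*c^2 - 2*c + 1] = 12*c - 8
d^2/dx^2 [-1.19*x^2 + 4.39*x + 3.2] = -2.38000000000000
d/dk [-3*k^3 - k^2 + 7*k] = -9*k^2 - 2*k + 7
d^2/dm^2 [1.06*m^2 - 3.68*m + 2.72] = 2.12000000000000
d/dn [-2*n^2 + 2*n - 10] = 2 - 4*n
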